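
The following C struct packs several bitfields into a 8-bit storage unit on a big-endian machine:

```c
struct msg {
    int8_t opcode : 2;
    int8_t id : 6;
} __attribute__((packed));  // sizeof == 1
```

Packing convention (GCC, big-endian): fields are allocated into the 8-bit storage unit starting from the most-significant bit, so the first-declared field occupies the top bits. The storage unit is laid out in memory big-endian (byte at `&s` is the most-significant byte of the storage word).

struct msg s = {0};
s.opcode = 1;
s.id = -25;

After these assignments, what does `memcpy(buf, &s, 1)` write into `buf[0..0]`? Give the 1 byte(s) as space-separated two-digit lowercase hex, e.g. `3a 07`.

[6+:2] opcode=1 & 0x3 = 0x1; word=0x40
[0+:6] id=-25 & 0x3f = 0x27; word=0x67
word = 0x67 → big-endian bytes:
  [0]=0x67

67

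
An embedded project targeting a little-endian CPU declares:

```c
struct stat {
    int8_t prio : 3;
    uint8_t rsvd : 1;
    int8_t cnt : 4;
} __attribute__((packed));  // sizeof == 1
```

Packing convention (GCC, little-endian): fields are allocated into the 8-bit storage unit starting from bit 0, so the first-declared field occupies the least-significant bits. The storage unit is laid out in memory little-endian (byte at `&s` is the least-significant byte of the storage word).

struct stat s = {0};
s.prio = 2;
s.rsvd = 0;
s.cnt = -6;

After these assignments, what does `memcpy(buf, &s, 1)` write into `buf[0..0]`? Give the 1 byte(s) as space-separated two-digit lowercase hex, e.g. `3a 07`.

prio (3b) val=2 bits=0x2 at bit 0: 0x02
rsvd (1b) val=0 bits=0x0 at bit 3: 0x02
cnt (4b) val=-6 bits=0xa at bit 4: 0xa2
word = 0xa2 → little-endian bytes:
  [0]=0xa2

a2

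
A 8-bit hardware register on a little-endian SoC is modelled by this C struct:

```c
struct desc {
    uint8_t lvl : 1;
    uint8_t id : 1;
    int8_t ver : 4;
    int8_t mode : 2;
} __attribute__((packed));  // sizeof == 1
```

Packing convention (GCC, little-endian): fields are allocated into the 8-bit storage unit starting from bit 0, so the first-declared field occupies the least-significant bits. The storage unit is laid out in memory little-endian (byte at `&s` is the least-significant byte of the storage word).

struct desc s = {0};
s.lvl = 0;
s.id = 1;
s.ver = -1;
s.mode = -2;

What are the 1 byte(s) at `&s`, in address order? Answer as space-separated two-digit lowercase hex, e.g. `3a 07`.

be

lvl:1 = 0 → 0x0 << 0 → word 0x00
id:1 = 1 → 0x1 << 1 → word 0x02
ver:4 = -1 → 0xf << 2 → word 0x3e
mode:2 = -2 → 0x2 << 6 → word 0xbe
word = 0xbe → little-endian bytes:
  [0]=0xbe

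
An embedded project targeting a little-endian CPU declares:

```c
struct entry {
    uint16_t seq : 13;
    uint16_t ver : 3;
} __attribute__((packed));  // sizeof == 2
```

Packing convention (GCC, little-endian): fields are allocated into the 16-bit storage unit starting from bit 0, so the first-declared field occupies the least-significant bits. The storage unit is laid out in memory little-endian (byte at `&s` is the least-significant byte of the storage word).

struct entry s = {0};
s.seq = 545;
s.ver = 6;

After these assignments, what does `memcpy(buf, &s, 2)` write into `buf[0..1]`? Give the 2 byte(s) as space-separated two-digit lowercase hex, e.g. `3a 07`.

[0+:13] seq=545 & 0x1fff = 0x221; word=0x0221
[13+:3] ver=6 & 0x7 = 0x6; word=0xc221
word = 0xc221 → little-endian bytes:
  [0]=0x21  [1]=0xc2

21 c2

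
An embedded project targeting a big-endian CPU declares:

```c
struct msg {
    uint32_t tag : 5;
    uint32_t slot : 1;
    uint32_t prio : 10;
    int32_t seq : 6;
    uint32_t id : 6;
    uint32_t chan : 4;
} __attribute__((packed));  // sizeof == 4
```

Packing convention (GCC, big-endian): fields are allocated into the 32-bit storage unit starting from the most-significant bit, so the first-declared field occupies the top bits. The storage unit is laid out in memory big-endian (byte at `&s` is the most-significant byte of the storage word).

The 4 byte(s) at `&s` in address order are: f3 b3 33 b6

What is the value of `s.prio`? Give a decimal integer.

[0]=0xf3 [1]=0xb3 [2]=0x33 [3]=0xb6 (big-endian) → word 0xf3b333b6
tag [27+:5] = (word>>27) & 0x1f = 30
slot [26+:1] = (word>>26) & 0x1 = 0
prio [16+:10] = (word>>16) & 0x3ff = 947  ←
seq [10+:6] = (word>>10) & 0x3f = 12
id [4+:6] = (word>>4) & 0x3f = 59
chan [0+:4] = (word>>0) & 0xf = 6

947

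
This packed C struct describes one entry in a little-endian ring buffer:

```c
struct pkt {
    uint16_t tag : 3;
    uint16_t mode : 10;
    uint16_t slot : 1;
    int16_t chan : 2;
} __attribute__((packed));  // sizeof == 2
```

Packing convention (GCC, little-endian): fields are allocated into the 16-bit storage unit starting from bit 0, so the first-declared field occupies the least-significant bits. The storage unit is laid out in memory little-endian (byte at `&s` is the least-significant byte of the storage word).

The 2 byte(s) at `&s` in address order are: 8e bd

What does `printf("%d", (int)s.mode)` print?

[0]=0x8e [1]=0xbd (little-endian) → word 0xbd8e
tag:3 @ bit 0 → (0xbd8e>>0)&0x7 = 0x6
mode:10 @ bit 3 → (0xbd8e>>3)&0x3ff = 0x3b1  ←
slot:1 @ bit 13 → (0xbd8e>>13)&0x1 = 0x1
chan:2 @ bit 14 → (0xbd8e>>14)&0x3 = 0x2

945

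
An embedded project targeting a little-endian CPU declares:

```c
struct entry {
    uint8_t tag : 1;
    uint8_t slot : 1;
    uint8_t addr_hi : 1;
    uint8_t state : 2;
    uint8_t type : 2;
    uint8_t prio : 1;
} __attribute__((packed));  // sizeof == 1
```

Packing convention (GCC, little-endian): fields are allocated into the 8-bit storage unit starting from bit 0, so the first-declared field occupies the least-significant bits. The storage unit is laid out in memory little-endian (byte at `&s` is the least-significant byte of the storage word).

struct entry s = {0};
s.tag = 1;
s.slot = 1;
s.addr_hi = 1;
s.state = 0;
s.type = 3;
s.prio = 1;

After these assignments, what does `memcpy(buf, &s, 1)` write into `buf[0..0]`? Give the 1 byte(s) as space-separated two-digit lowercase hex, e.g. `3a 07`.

e7

tag (1b) val=1 bits=0x1 at bit 0: 0x01
slot (1b) val=1 bits=0x1 at bit 1: 0x03
addr_hi (1b) val=1 bits=0x1 at bit 2: 0x07
state (2b) val=0 bits=0x0 at bit 3: 0x07
type (2b) val=3 bits=0x3 at bit 5: 0x67
prio (1b) val=1 bits=0x1 at bit 7: 0xe7
word = 0xe7 → little-endian bytes:
  [0]=0xe7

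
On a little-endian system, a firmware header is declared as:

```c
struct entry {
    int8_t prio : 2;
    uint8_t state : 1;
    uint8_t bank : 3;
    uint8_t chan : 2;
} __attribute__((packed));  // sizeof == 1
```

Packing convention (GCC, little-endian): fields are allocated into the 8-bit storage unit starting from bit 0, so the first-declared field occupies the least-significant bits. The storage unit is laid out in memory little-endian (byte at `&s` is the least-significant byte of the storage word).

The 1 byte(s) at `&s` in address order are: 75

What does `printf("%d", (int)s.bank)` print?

[0]=0x75 (little-endian) → word 0x75
prio:2 @ bit 0 → (0x75>>0)&0x3 = 0x1
state:1 @ bit 2 → (0x75>>2)&0x1 = 0x1
bank:3 @ bit 3 → (0x75>>3)&0x7 = 0x6  ←
chan:2 @ bit 6 → (0x75>>6)&0x3 = 0x1

6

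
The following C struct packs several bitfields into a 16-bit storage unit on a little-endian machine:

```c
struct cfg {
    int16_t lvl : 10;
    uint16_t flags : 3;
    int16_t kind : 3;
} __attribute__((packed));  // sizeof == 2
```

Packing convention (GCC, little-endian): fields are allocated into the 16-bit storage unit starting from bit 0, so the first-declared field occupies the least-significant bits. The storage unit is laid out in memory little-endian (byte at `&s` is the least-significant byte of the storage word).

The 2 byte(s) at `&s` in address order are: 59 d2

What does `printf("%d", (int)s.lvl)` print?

[0]=0x59 [1]=0xd2 (little-endian) → word 0xd259
lvl [0+:10] = (word>>0) & 0x3ff = 601  ←
flags [10+:3] = (word>>10) & 0x7 = 4
kind [13+:3] = (word>>13) & 0x7 = 6
lvl signed 10b, MSB=1: 601 - 1024 = -423

-423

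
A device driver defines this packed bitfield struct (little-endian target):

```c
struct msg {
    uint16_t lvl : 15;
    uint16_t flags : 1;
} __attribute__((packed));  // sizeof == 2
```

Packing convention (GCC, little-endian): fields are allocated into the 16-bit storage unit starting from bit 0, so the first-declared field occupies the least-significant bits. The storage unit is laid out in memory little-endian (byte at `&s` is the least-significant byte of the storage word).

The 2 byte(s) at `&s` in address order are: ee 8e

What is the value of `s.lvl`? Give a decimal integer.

[0]=0xee [1]=0x8e (little-endian) → word 0x8eee
lvl [0+:15] = (word>>0) & 0x7fff = 3822  ←
flags [15+:1] = (word>>15) & 0x1 = 1

3822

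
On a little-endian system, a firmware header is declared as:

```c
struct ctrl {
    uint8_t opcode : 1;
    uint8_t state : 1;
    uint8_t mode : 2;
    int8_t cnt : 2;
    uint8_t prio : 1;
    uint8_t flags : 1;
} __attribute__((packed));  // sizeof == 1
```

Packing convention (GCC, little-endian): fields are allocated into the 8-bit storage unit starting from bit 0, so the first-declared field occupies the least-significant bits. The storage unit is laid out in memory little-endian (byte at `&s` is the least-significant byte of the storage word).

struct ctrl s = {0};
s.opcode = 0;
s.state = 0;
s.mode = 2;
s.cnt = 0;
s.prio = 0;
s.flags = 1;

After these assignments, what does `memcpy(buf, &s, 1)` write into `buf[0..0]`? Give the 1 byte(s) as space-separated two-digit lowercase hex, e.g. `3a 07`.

[0+:1] opcode=0 & 0x1 = 0x0; word=0x00
[1+:1] state=0 & 0x1 = 0x0; word=0x00
[2+:2] mode=2 & 0x3 = 0x2; word=0x08
[4+:2] cnt=0 & 0x3 = 0x0; word=0x08
[6+:1] prio=0 & 0x1 = 0x0; word=0x08
[7+:1] flags=1 & 0x1 = 0x1; word=0x88
word = 0x88 → little-endian bytes:
  [0]=0x88

88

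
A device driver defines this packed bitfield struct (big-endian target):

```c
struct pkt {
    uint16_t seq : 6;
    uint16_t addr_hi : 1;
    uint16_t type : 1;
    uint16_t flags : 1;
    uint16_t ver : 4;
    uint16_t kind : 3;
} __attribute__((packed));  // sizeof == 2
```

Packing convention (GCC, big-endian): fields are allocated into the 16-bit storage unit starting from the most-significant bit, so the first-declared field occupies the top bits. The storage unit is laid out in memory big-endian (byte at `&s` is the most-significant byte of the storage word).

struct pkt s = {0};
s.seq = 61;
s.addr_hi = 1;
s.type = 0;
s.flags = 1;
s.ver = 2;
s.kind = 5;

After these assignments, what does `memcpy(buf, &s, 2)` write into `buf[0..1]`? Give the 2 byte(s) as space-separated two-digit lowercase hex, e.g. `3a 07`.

f6 95

seq (6b) val=61 bits=0x3d at bit 10: 0xf400
addr_hi (1b) val=1 bits=0x1 at bit 9: 0xf600
type (1b) val=0 bits=0x0 at bit 8: 0xf600
flags (1b) val=1 bits=0x1 at bit 7: 0xf680
ver (4b) val=2 bits=0x2 at bit 3: 0xf690
kind (3b) val=5 bits=0x5 at bit 0: 0xf695
word = 0xf695 → big-endian bytes:
  [0]=0xf6  [1]=0x95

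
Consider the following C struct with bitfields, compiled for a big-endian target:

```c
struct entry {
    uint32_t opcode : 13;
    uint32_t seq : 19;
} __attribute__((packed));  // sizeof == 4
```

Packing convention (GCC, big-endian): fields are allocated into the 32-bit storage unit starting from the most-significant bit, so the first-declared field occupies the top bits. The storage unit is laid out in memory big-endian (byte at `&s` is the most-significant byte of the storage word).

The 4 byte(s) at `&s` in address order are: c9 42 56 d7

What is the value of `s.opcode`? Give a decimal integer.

[0]=0xc9 [1]=0x42 [2]=0x56 [3]=0xd7 (big-endian) → word 0xc94256d7
opcode:13 @ bit 19 → (0xc94256d7>>19)&0x1fff = 0x1928  ←
seq:19 @ bit 0 → (0xc94256d7>>0)&0x7ffff = 0x256d7

6440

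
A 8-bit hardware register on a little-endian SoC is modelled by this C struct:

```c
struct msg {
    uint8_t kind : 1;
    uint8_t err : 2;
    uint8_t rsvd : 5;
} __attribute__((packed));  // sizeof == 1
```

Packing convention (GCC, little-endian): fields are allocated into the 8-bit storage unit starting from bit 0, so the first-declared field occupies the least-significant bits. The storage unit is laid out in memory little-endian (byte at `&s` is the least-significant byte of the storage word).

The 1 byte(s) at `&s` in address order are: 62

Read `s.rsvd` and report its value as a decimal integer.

[0]=0x62 (little-endian) → word 0x62
kind [0+:1] = (word>>0) & 0x1 = 0
err [1+:2] = (word>>1) & 0x3 = 1
rsvd [3+:5] = (word>>3) & 0x1f = 12  ←

12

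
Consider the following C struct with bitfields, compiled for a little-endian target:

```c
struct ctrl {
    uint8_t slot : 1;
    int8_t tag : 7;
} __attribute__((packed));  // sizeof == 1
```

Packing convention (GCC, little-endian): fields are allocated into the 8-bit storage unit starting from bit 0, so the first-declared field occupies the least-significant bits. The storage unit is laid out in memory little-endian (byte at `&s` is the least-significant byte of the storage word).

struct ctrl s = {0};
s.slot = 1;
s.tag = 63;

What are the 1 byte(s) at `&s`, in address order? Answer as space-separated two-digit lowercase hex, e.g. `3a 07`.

[0+:1] slot=1 & 0x1 = 0x1; word=0x01
[1+:7] tag=63 & 0x7f = 0x3f; word=0x7f
word = 0x7f → little-endian bytes:
  [0]=0x7f

7f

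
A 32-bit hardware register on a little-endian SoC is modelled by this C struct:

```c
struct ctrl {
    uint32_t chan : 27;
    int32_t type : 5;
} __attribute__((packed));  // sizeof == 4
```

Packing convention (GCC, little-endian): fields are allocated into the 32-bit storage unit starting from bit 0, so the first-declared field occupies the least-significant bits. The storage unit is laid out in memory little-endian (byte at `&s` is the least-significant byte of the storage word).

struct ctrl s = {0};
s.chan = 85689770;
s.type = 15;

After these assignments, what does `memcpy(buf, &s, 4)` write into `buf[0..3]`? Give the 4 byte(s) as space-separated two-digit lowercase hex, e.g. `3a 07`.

chan (27b) val=85689770 bits=0x51b85aa at bit 0: 0x051b85aa
type (5b) val=15 bits=0xf at bit 27: 0x7d1b85aa
word = 0x7d1b85aa → little-endian bytes:
  [0]=0xaa  [1]=0x85  [2]=0x1b  [3]=0x7d

aa 85 1b 7d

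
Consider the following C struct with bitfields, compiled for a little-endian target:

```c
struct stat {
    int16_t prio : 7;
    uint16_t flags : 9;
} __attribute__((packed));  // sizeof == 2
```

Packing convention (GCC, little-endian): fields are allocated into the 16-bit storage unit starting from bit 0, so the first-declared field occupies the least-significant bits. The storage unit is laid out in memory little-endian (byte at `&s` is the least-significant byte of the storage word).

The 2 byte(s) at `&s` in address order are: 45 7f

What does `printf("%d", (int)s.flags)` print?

254

[0]=0x45 [1]=0x7f (little-endian) → word 0x7f45
prio:7 @ bit 0 → (0x7f45>>0)&0x7f = 0x45
flags:9 @ bit 7 → (0x7f45>>7)&0x1ff = 0xfe  ←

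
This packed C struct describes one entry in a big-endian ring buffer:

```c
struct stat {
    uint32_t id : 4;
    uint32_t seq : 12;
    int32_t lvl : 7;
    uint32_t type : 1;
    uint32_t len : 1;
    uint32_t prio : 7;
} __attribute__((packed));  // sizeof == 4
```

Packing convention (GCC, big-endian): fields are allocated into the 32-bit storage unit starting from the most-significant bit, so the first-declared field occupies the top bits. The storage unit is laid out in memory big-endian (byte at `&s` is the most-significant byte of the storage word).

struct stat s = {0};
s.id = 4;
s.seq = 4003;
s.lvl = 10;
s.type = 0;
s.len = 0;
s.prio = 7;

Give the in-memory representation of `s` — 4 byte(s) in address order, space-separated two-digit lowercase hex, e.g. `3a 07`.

[28+:4] id=4 & 0xf = 0x4; word=0x40000000
[16+:12] seq=4003 & 0xfff = 0xfa3; word=0x4fa30000
[9+:7] lvl=10 & 0x7f = 0xa; word=0x4fa31400
[8+:1] type=0 & 0x1 = 0x0; word=0x4fa31400
[7+:1] len=0 & 0x1 = 0x0; word=0x4fa31400
[0+:7] prio=7 & 0x7f = 0x7; word=0x4fa31407
word = 0x4fa31407 → big-endian bytes:
  [0]=0x4f  [1]=0xa3  [2]=0x14  [3]=0x07

4f a3 14 07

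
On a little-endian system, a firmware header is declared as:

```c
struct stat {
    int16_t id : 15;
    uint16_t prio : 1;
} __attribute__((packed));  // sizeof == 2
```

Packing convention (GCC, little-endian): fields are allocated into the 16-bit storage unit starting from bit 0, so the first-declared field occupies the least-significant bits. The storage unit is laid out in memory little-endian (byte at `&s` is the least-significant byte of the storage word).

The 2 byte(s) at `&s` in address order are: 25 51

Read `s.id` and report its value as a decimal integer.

[0]=0x25 [1]=0x51 (little-endian) → word 0x5125
id:15 @ bit 0 → (0x5125>>0)&0x7fff = 0x5125  ←
prio:1 @ bit 15 → (0x5125>>15)&0x1 = 0x0
id signed 15b, MSB=1: 20773 - 32768 = -11995

-11995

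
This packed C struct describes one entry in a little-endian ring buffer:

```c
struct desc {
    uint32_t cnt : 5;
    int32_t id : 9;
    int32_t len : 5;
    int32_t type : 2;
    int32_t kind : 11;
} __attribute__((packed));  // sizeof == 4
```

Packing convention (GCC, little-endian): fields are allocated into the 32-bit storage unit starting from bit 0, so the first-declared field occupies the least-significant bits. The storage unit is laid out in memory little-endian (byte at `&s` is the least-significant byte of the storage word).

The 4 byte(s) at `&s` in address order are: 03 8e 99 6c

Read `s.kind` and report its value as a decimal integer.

[0]=0x03 [1]=0x8e [2]=0x99 [3]=0x6c (little-endian) → word 0x6c998e03
cnt:5 @ bit 0 → (0x6c998e03>>0)&0x1f = 0x3
id:9 @ bit 5 → (0x6c998e03>>5)&0x1ff = 0x70
len:5 @ bit 14 → (0x6c998e03>>14)&0x1f = 0x6
type:2 @ bit 19 → (0x6c998e03>>19)&0x3 = 0x3
kind:11 @ bit 21 → (0x6c998e03>>21)&0x7ff = 0x364  ←
kind signed 11b, MSB=0: value = 868

868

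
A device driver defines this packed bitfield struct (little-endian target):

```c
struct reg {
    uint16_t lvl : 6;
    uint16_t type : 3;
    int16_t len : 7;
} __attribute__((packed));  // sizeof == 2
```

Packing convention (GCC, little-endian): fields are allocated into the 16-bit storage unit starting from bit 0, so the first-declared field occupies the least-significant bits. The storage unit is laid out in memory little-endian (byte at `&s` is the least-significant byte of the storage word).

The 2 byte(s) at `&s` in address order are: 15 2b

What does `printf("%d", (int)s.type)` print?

4

[0]=0x15 [1]=0x2b (little-endian) → word 0x2b15
lvl [0+:6] = (word>>0) & 0x3f = 21
type [6+:3] = (word>>6) & 0x7 = 4  ←
len [9+:7] = (word>>9) & 0x7f = 21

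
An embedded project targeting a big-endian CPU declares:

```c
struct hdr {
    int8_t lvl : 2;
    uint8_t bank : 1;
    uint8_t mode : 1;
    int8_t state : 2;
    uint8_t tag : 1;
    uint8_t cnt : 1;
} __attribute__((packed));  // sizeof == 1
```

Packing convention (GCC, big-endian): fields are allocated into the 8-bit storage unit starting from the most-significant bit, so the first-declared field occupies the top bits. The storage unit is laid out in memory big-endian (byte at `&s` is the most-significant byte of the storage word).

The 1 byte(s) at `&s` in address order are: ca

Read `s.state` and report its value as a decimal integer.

[0]=0xca (big-endian) → word 0xca
lvl:2 @ bit 6 → (0xca>>6)&0x3 = 0x3
bank:1 @ bit 5 → (0xca>>5)&0x1 = 0x0
mode:1 @ bit 4 → (0xca>>4)&0x1 = 0x0
state:2 @ bit 2 → (0xca>>2)&0x3 = 0x2  ←
tag:1 @ bit 1 → (0xca>>1)&0x1 = 0x1
cnt:1 @ bit 0 → (0xca>>0)&0x1 = 0x0
state signed 2b, MSB=1: 2 - 4 = -2

-2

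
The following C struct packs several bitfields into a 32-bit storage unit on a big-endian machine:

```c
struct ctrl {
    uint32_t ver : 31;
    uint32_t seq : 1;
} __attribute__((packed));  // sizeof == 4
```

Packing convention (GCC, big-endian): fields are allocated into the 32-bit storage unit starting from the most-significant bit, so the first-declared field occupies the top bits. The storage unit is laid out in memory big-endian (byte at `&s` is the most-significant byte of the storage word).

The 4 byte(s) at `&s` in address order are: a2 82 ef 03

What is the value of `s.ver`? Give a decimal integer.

1363244929

[0]=0xa2 [1]=0x82 [2]=0xef [3]=0x03 (big-endian) → word 0xa282ef03
ver [1+:31] = (word>>1) & 0x7fffffff = 1363244929  ←
seq [0+:1] = (word>>0) & 0x1 = 1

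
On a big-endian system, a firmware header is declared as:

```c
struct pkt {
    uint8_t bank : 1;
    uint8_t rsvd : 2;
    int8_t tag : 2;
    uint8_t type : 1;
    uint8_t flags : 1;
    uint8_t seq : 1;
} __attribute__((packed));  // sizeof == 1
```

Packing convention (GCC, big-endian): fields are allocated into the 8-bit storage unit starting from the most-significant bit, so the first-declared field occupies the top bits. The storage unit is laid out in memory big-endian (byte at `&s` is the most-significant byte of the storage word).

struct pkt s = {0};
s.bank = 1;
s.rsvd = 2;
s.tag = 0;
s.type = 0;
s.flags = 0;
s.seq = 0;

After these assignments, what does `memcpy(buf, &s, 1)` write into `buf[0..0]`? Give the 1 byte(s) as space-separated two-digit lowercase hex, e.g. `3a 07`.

c0

[7+:1] bank=1 & 0x1 = 0x1; word=0x80
[5+:2] rsvd=2 & 0x3 = 0x2; word=0xc0
[3+:2] tag=0 & 0x3 = 0x0; word=0xc0
[2+:1] type=0 & 0x1 = 0x0; word=0xc0
[1+:1] flags=0 & 0x1 = 0x0; word=0xc0
[0+:1] seq=0 & 0x1 = 0x0; word=0xc0
word = 0xc0 → big-endian bytes:
  [0]=0xc0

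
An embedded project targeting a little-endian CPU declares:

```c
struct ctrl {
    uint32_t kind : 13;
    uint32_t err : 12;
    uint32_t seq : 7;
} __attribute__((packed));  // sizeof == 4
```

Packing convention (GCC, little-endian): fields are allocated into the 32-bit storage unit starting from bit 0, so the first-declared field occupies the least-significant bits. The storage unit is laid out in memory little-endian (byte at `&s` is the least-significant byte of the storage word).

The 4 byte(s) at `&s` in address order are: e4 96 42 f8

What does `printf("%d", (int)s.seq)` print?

[0]=0xe4 [1]=0x96 [2]=0x42 [3]=0xf8 (little-endian) → word 0xf84296e4
kind:13 @ bit 0 → (0xf84296e4>>0)&0x1fff = 0x16e4
err:12 @ bit 13 → (0xf84296e4>>13)&0xfff = 0x214
seq:7 @ bit 25 → (0xf84296e4>>25)&0x7f = 0x7c  ←

124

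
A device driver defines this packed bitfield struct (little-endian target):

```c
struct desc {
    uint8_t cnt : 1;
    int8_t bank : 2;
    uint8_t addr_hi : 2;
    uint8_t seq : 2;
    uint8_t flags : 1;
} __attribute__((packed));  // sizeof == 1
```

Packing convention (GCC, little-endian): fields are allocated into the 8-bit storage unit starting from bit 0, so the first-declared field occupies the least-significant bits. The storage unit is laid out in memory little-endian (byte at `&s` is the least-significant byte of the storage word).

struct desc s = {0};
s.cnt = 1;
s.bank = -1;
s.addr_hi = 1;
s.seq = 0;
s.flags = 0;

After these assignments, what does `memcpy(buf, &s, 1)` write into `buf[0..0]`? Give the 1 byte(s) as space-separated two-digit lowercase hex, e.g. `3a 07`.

0f

[0+:1] cnt=1 & 0x1 = 0x1; word=0x01
[1+:2] bank=-1 & 0x3 = 0x3; word=0x07
[3+:2] addr_hi=1 & 0x3 = 0x1; word=0x0f
[5+:2] seq=0 & 0x3 = 0x0; word=0x0f
[7+:1] flags=0 & 0x1 = 0x0; word=0x0f
word = 0x0f → little-endian bytes:
  [0]=0x0f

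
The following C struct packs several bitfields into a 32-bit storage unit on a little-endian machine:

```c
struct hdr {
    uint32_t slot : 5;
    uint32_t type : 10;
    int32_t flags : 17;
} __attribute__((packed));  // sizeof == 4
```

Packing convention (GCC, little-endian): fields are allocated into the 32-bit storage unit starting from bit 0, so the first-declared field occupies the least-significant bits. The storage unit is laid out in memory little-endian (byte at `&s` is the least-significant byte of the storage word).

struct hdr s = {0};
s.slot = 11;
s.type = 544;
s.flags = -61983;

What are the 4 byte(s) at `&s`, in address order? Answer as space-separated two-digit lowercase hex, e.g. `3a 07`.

0b c4 f0 86

[0+:5] slot=11 & 0x1f = 0xb; word=0x0000000b
[5+:10] type=544 & 0x3ff = 0x220; word=0x0000440b
[15+:17] flags=-61983 & 0x1ffff = 0x10de1; word=0x86f0c40b
word = 0x86f0c40b → little-endian bytes:
  [0]=0x0b  [1]=0xc4  [2]=0xf0  [3]=0x86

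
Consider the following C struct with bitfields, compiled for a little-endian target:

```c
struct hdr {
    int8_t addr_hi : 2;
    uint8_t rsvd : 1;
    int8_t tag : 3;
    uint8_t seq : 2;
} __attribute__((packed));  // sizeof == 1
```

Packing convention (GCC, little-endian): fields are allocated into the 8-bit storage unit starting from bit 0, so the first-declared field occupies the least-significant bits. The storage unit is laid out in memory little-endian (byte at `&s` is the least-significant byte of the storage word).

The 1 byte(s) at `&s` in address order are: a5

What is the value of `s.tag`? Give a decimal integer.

[0]=0xa5 (little-endian) → word 0xa5
addr_hi:2 @ bit 0 → (0xa5>>0)&0x3 = 0x1
rsvd:1 @ bit 2 → (0xa5>>2)&0x1 = 0x1
tag:3 @ bit 3 → (0xa5>>3)&0x7 = 0x4  ←
seq:2 @ bit 6 → (0xa5>>6)&0x3 = 0x2
tag signed 3b, MSB=1: 4 - 8 = -4

-4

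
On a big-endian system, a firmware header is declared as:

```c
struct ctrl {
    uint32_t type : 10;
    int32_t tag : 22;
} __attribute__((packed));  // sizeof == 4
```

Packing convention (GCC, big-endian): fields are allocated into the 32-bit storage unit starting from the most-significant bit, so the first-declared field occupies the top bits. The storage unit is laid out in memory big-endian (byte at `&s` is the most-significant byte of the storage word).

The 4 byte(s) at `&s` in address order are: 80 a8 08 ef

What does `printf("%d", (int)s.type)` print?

514

[0]=0x80 [1]=0xa8 [2]=0x08 [3]=0xef (big-endian) → word 0x80a808ef
type:10 @ bit 22 → (0x80a808ef>>22)&0x3ff = 0x202  ←
tag:22 @ bit 0 → (0x80a808ef>>0)&0x3fffff = 0x2808ef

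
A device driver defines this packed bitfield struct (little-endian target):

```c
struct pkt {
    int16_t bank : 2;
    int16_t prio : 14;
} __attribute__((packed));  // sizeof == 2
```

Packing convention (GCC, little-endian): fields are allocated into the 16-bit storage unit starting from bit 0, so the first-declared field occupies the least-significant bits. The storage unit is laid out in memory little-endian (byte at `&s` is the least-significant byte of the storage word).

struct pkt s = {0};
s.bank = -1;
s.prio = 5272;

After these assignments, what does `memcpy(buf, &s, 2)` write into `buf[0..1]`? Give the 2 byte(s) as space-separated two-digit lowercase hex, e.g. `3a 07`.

bank (2b) val=-1 bits=0x3 at bit 0: 0x0003
prio (14b) val=5272 bits=0x1498 at bit 2: 0x5263
word = 0x5263 → little-endian bytes:
  [0]=0x63  [1]=0x52

63 52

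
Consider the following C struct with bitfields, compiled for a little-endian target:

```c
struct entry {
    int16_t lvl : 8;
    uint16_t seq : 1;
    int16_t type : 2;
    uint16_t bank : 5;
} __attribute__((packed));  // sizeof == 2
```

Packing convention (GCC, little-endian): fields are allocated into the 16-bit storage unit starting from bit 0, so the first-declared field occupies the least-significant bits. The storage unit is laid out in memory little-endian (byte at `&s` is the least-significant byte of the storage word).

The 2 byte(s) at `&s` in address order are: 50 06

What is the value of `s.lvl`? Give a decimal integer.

[0]=0x50 [1]=0x06 (little-endian) → word 0x0650
lvl [0+:8] = (word>>0) & 0xff = 80  ←
seq [8+:1] = (word>>8) & 0x1 = 0
type [9+:2] = (word>>9) & 0x3 = 3
bank [11+:5] = (word>>11) & 0x1f = 0
lvl signed 8b, MSB=0: value = 80

80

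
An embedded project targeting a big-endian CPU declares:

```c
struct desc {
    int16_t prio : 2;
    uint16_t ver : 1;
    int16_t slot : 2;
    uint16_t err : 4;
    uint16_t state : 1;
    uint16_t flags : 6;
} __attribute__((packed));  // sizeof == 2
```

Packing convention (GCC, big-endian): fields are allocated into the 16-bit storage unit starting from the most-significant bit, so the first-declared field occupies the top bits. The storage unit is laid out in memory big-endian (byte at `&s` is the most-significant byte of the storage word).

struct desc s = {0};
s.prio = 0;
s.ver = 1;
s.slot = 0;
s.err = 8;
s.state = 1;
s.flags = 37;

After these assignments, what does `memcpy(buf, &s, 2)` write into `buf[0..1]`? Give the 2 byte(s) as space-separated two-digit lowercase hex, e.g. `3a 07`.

24 65

[14+:2] prio=0 & 0x3 = 0x0; word=0x0000
[13+:1] ver=1 & 0x1 = 0x1; word=0x2000
[11+:2] slot=0 & 0x3 = 0x0; word=0x2000
[7+:4] err=8 & 0xf = 0x8; word=0x2400
[6+:1] state=1 & 0x1 = 0x1; word=0x2440
[0+:6] flags=37 & 0x3f = 0x25; word=0x2465
word = 0x2465 → big-endian bytes:
  [0]=0x24  [1]=0x65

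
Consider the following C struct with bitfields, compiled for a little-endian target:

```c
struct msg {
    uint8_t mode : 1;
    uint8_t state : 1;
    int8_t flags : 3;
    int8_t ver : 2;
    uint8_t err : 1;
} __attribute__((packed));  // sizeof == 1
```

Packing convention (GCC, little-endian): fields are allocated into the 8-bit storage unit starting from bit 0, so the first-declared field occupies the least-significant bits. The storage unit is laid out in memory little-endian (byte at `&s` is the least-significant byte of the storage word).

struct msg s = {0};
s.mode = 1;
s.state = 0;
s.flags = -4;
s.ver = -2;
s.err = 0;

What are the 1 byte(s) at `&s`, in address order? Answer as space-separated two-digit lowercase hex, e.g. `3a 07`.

51

mode:1 = 1 → 0x1 << 0 → word 0x01
state:1 = 0 → 0x0 << 1 → word 0x01
flags:3 = -4 → 0x4 << 2 → word 0x11
ver:2 = -2 → 0x2 << 5 → word 0x51
err:1 = 0 → 0x0 << 7 → word 0x51
word = 0x51 → little-endian bytes:
  [0]=0x51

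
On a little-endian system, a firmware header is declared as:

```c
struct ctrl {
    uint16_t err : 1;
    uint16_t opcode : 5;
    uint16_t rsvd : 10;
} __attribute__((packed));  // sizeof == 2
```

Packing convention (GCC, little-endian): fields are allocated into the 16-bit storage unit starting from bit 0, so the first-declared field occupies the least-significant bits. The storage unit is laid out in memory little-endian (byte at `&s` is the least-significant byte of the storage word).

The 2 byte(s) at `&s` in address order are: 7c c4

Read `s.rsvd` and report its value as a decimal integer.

785

[0]=0x7c [1]=0xc4 (little-endian) → word 0xc47c
err [0+:1] = (word>>0) & 0x1 = 0
opcode [1+:5] = (word>>1) & 0x1f = 30
rsvd [6+:10] = (word>>6) & 0x3ff = 785  ←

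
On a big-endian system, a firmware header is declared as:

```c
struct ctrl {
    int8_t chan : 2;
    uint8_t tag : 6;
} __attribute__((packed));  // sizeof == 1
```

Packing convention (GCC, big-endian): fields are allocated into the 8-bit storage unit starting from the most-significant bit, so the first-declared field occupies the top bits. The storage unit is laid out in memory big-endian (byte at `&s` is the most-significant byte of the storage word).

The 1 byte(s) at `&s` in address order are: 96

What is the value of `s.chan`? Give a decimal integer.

-2

[0]=0x96 (big-endian) → word 0x96
chan [6+:2] = (word>>6) & 0x3 = 2  ←
tag [0+:6] = (word>>0) & 0x3f = 22
chan signed 2b, MSB=1: 2 - 4 = -2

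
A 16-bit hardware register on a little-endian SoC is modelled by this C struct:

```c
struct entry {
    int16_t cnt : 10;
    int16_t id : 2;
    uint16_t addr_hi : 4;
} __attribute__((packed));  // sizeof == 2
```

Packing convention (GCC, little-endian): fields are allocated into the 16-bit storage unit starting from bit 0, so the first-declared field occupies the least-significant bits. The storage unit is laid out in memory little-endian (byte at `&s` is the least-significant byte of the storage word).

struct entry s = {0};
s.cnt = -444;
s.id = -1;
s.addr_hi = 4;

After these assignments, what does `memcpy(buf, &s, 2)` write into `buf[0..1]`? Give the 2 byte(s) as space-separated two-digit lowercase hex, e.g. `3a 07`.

44 4e

cnt (10b) val=-444 bits=0x244 at bit 0: 0x0244
id (2b) val=-1 bits=0x3 at bit 10: 0x0e44
addr_hi (4b) val=4 bits=0x4 at bit 12: 0x4e44
word = 0x4e44 → little-endian bytes:
  [0]=0x44  [1]=0x4e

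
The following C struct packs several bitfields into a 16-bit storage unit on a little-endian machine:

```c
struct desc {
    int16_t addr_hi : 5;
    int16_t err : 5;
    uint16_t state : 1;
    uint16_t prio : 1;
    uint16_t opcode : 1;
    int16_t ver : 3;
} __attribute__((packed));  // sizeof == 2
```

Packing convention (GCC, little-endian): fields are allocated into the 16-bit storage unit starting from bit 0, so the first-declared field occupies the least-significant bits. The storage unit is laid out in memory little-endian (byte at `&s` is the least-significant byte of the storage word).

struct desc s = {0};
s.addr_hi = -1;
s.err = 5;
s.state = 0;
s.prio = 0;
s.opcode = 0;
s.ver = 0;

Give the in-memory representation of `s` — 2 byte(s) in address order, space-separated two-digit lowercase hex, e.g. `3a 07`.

addr_hi:5 = -1 → 0x1f << 0 → word 0x001f
err:5 = 5 → 0x5 << 5 → word 0x00bf
state:1 = 0 → 0x0 << 10 → word 0x00bf
prio:1 = 0 → 0x0 << 11 → word 0x00bf
opcode:1 = 0 → 0x0 << 12 → word 0x00bf
ver:3 = 0 → 0x0 << 13 → word 0x00bf
word = 0x00bf → little-endian bytes:
  [0]=0xbf  [1]=0x00

bf 00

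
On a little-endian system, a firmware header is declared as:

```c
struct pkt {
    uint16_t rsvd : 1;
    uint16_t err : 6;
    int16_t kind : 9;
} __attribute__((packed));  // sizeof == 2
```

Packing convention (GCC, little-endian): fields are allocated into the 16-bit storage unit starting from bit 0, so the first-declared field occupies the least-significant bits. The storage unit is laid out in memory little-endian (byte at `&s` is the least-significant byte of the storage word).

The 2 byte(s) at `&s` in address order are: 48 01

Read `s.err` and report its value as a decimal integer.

36

[0]=0x48 [1]=0x01 (little-endian) → word 0x0148
rsvd [0+:1] = (word>>0) & 0x1 = 0
err [1+:6] = (word>>1) & 0x3f = 36  ←
kind [7+:9] = (word>>7) & 0x1ff = 2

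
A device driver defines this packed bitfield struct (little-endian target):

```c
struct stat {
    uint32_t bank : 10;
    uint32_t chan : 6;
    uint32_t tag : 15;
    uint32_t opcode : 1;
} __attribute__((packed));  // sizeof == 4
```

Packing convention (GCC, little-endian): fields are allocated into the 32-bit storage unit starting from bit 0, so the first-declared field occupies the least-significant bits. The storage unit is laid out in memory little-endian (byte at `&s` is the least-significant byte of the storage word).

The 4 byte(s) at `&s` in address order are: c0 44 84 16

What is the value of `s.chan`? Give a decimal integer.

17

[0]=0xc0 [1]=0x44 [2]=0x84 [3]=0x16 (little-endian) → word 0x168444c0
bank:10 @ bit 0 → (0x168444c0>>0)&0x3ff = 0xc0
chan:6 @ bit 10 → (0x168444c0>>10)&0x3f = 0x11  ←
tag:15 @ bit 16 → (0x168444c0>>16)&0x7fff = 0x1684
opcode:1 @ bit 31 → (0x168444c0>>31)&0x1 = 0x0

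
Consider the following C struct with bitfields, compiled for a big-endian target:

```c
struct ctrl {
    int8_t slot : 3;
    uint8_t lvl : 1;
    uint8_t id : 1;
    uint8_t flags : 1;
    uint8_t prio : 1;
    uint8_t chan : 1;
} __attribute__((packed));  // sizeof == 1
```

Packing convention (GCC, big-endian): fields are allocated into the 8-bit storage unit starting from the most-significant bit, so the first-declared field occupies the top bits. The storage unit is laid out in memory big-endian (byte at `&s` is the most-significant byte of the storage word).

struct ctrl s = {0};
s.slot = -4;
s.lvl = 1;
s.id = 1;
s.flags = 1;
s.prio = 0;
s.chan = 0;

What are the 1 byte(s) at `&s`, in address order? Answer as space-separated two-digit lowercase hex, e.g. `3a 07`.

9c

slot (3b) val=-4 bits=0x4 at bit 5: 0x80
lvl (1b) val=1 bits=0x1 at bit 4: 0x90
id (1b) val=1 bits=0x1 at bit 3: 0x98
flags (1b) val=1 bits=0x1 at bit 2: 0x9c
prio (1b) val=0 bits=0x0 at bit 1: 0x9c
chan (1b) val=0 bits=0x0 at bit 0: 0x9c
word = 0x9c → big-endian bytes:
  [0]=0x9c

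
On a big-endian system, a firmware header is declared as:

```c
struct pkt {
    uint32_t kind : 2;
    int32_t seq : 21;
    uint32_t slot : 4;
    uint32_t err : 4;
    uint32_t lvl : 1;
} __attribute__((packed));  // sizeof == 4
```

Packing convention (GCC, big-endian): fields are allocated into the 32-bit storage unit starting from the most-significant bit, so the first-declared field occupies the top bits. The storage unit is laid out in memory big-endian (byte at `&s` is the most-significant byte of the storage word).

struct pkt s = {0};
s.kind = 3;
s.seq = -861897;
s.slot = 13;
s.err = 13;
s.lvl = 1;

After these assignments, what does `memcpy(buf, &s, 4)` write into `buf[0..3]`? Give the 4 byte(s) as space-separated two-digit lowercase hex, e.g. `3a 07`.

kind (2b) val=3 bits=0x3 at bit 30: 0xc0000000
seq (21b) val=-861897 bits=0x12d937 at bit 9: 0xe5b26e00
slot (4b) val=13 bits=0xd at bit 5: 0xe5b26fa0
err (4b) val=13 bits=0xd at bit 1: 0xe5b26fba
lvl (1b) val=1 bits=0x1 at bit 0: 0xe5b26fbb
word = 0xe5b26fbb → big-endian bytes:
  [0]=0xe5  [1]=0xb2  [2]=0x6f  [3]=0xbb

e5 b2 6f bb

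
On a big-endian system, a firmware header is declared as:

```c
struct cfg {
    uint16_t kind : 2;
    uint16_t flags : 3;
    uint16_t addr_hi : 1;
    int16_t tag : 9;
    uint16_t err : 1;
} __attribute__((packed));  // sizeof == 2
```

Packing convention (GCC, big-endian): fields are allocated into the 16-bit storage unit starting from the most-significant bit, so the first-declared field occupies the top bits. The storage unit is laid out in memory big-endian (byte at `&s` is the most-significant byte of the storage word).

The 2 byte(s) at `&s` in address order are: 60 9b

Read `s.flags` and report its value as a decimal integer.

4

[0]=0x60 [1]=0x9b (big-endian) → word 0x609b
kind [14+:2] = (word>>14) & 0x3 = 1
flags [11+:3] = (word>>11) & 0x7 = 4  ←
addr_hi [10+:1] = (word>>10) & 0x1 = 0
tag [1+:9] = (word>>1) & 0x1ff = 77
err [0+:1] = (word>>0) & 0x1 = 1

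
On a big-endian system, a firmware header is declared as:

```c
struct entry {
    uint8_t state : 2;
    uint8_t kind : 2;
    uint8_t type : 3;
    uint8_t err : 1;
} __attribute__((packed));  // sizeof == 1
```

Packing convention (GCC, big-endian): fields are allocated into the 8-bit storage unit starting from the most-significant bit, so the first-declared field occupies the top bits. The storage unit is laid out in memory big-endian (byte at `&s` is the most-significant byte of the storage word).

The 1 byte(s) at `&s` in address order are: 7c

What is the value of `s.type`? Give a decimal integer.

[0]=0x7c (big-endian) → word 0x7c
state [6+:2] = (word>>6) & 0x3 = 1
kind [4+:2] = (word>>4) & 0x3 = 3
type [1+:3] = (word>>1) & 0x7 = 6  ←
err [0+:1] = (word>>0) & 0x1 = 0

6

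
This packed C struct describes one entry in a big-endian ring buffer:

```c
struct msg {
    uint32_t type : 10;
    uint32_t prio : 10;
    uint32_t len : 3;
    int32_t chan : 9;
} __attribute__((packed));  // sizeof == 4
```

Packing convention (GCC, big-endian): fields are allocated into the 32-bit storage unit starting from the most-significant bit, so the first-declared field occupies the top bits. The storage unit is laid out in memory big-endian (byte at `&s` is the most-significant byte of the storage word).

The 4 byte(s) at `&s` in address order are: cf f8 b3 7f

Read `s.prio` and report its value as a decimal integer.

[0]=0xcf [1]=0xf8 [2]=0xb3 [3]=0x7f (big-endian) → word 0xcff8b37f
type [22+:10] = (word>>22) & 0x3ff = 831
prio [12+:10] = (word>>12) & 0x3ff = 907  ←
len [9+:3] = (word>>9) & 0x7 = 1
chan [0+:9] = (word>>0) & 0x1ff = 383

907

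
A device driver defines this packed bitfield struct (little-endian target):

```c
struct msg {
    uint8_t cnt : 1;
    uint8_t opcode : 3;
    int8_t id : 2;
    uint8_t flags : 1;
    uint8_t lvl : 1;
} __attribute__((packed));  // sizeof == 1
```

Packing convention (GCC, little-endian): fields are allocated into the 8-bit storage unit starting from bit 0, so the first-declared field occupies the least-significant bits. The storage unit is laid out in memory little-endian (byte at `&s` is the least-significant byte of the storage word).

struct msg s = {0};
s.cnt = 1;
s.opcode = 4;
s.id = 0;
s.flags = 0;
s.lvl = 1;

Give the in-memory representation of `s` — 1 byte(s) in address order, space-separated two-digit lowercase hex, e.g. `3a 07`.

cnt (1b) val=1 bits=0x1 at bit 0: 0x01
opcode (3b) val=4 bits=0x4 at bit 1: 0x09
id (2b) val=0 bits=0x0 at bit 4: 0x09
flags (1b) val=0 bits=0x0 at bit 6: 0x09
lvl (1b) val=1 bits=0x1 at bit 7: 0x89
word = 0x89 → little-endian bytes:
  [0]=0x89

89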